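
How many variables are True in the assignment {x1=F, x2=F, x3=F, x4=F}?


The weight is the number of variables assigned True.
True variables: none.
Weight = 0.

0


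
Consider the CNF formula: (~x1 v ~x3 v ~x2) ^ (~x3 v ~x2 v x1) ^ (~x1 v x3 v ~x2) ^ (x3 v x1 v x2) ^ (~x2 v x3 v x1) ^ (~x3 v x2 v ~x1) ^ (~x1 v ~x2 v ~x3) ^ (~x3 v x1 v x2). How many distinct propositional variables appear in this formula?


Identify each distinct variable in the formula.
Variables found: x1, x2, x3.
Total distinct variables = 3.

3


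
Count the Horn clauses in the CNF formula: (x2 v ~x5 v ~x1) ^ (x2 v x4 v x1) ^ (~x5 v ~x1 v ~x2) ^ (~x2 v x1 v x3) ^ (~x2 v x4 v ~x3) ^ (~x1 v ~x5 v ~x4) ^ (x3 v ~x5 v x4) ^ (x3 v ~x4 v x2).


A Horn clause has at most one positive literal.
Clause 1: 1 positive lit(s) -> Horn
Clause 2: 3 positive lit(s) -> not Horn
Clause 3: 0 positive lit(s) -> Horn
Clause 4: 2 positive lit(s) -> not Horn
Clause 5: 1 positive lit(s) -> Horn
Clause 6: 0 positive lit(s) -> Horn
Clause 7: 2 positive lit(s) -> not Horn
Clause 8: 2 positive lit(s) -> not Horn
Total Horn clauses = 4.

4


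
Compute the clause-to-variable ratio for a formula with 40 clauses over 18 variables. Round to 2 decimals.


Clause-to-variable ratio = clauses / variables.
40 / 18 = 2.22.

2.22


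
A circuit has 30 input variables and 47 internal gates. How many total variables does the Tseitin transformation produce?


The Tseitin transformation introduces one auxiliary variable per gate.
Total variables = inputs + gates = 30 + 47 = 77.

77


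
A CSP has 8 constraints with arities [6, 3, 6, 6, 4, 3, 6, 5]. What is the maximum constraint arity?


The arities are: 6, 3, 6, 6, 4, 3, 6, 5.
Scan for the maximum value.
Maximum arity = 6.

6


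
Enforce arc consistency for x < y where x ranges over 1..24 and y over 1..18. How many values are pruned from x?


For the constraint x < y, x needs a supporting value in y's domain.
x can be at most 17 (one less than y's maximum).
Valid x values from domain: 17 out of 24.
Pruned = 24 - 17 = 7.

7


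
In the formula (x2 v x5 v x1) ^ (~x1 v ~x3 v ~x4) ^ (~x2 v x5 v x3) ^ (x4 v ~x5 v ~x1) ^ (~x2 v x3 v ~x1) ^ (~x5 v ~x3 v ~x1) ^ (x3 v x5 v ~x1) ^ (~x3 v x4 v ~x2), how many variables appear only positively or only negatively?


A pure literal appears in only one polarity across all clauses.
No pure literals found.
Count = 0.

0


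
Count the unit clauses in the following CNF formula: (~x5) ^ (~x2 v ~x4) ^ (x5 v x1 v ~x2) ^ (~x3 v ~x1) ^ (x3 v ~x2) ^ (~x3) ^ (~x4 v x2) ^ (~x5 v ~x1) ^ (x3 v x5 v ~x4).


A unit clause contains exactly one literal.
Unit clauses found: (~x5), (~x3).
Count = 2.

2


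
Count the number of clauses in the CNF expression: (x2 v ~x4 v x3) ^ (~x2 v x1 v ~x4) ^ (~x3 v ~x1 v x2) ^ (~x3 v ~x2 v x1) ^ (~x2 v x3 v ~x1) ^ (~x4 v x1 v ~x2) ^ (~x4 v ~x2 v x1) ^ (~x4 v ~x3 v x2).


Each group enclosed in parentheses joined by ^ is one clause.
Counting the conjuncts: 8 clauses.

8


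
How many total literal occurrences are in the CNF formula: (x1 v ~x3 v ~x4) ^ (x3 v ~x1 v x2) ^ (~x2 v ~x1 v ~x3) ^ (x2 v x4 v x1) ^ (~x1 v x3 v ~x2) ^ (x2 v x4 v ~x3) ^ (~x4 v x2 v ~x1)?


Clause lengths: 3, 3, 3, 3, 3, 3, 3.
Sum = 3 + 3 + 3 + 3 + 3 + 3 + 3 = 21.

21


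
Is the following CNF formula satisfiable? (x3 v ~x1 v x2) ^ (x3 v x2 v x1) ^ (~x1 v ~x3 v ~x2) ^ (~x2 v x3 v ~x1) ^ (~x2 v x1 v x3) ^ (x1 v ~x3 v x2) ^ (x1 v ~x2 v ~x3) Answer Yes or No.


Check all 8 possible truth assignments.
Number of satisfying assignments found: 1.
The formula is satisfiable.

Yes


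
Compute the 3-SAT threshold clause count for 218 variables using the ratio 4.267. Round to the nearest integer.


The 3-SAT phase transition occurs at approximately 4.267 clauses per variable.
m = 4.267 * 218 = 930.206.
Rounded to nearest integer: 930.

930


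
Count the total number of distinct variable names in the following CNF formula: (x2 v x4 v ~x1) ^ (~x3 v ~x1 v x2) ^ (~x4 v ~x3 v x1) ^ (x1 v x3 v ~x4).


Identify each distinct variable in the formula.
Variables found: x1, x2, x3, x4.
Total distinct variables = 4.

4


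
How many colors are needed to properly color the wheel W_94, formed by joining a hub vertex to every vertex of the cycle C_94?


W_94 consists of the cycle C_94 together with a hub vertex adjacent to every cycle vertex.
The cycle C_94 needs 2 colors (even cycle -> 2).
The hub is adjacent to every cycle vertex, so it must receive a new color distinct from all of them.
Chromatic number = 2 + 1 = 3.

3


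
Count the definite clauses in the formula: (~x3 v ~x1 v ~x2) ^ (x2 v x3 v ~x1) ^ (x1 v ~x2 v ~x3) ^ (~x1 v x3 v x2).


A definite clause has exactly one positive literal.
Clause 1: 0 positive -> not definite
Clause 2: 2 positive -> not definite
Clause 3: 1 positive -> definite
Clause 4: 2 positive -> not definite
Definite clause count = 1.

1


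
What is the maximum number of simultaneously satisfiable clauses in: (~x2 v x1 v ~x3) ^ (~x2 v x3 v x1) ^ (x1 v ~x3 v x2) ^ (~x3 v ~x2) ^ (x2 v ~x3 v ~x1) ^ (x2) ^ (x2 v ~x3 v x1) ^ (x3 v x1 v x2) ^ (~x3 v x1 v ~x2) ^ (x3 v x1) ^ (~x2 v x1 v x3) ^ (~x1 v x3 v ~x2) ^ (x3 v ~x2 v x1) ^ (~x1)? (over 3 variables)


Enumerate all 8 truth assignments.
For each, count how many of the 14 clauses are satisfied.
The formula is not fully satisfiable, so the maximum is below 14.
Maximum simultaneously satisfiable clauses = 12.

12


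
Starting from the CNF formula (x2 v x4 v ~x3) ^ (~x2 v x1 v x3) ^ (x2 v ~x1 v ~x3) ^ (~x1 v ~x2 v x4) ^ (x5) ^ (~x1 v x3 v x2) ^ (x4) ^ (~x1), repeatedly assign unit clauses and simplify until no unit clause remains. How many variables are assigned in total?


Unit propagation repeatedly assigns the literal in any unit clause, then simplifies.
Assignments in order: x5 = T, x4 = T, x1 = F.
No further unit clauses remain.
Total variables assigned = 3.

3


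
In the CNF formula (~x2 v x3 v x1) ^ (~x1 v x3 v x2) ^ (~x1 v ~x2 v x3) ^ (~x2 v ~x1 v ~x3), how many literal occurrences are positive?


Scan each clause for unnegated literals.
Clause 1: 2 positive; Clause 2: 2 positive; Clause 3: 1 positive; Clause 4: 0 positive.
Total positive literal occurrences = 5.

5


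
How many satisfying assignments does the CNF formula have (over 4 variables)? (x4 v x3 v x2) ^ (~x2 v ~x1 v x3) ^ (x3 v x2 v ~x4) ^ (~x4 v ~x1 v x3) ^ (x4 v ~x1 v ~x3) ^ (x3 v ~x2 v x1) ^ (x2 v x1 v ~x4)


Enumerate all 16 truth assignments over 4 variables.
Test each against every clause.
Satisfying assignments found: 5.

5


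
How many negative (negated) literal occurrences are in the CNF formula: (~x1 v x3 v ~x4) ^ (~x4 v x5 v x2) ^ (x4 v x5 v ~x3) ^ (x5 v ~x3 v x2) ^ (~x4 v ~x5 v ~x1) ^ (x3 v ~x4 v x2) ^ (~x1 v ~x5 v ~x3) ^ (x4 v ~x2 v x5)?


Scan each clause for negated literals.
Clause 1: 2 negative; Clause 2: 1 negative; Clause 3: 1 negative; Clause 4: 1 negative; Clause 5: 3 negative; Clause 6: 1 negative; Clause 7: 3 negative; Clause 8: 1 negative.
Total negative literal occurrences = 13.

13


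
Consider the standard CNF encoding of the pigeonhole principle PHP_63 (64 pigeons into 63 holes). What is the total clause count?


The PHP encoding has two parts:
1) At-least-one-hole clauses: 64 (one per pigeon, each with 63 literals).
2) At-most-one-pigeon-per-hole clauses: 63 holes * C(64,2) = 63 * 2016 = 127008.
Total clauses = 64 + 127008 = 127072.

127072


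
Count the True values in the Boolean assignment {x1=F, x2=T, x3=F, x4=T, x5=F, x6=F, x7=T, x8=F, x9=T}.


The weight is the number of variables assigned True.
True variables: x2, x4, x7, x9.
Weight = 4.

4


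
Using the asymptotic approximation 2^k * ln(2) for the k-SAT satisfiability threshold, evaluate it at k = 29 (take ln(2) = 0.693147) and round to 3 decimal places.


Using the asymptotic formula: threshold ~ 2^k * ln(2).
2^29 = 536870912.
536870912 * 0.693147 = 372130462.04.

372130462.04


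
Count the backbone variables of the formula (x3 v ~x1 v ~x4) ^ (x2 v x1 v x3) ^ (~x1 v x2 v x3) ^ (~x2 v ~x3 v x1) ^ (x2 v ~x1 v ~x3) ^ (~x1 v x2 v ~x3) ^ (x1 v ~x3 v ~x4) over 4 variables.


Find all satisfying assignments: 6 model(s).
Check which variables have the same value in every model.
No variable is fixed across all models.
Backbone size = 0.

0


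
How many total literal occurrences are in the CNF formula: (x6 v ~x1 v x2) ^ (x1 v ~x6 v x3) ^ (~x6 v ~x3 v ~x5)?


Clause lengths: 3, 3, 3.
Sum = 3 + 3 + 3 = 9.

9


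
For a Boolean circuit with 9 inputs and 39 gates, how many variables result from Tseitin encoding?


The Tseitin transformation introduces one auxiliary variable per gate.
Total variables = inputs + gates = 9 + 39 = 48.

48


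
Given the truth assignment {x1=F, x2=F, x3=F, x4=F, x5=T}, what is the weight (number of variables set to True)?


The weight is the number of variables assigned True.
True variables: x5.
Weight = 1.

1


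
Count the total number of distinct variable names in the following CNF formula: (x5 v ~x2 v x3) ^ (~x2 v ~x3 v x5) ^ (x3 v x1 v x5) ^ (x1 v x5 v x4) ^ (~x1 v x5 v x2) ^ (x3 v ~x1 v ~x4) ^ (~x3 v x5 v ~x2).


Identify each distinct variable in the formula.
Variables found: x1, x2, x3, x4, x5.
Total distinct variables = 5.

5


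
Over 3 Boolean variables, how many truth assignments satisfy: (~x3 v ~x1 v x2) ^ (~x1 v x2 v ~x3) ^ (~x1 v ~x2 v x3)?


Enumerate all 8 truth assignments over 3 variables.
Test each against every clause.
Satisfying assignments found: 6.

6


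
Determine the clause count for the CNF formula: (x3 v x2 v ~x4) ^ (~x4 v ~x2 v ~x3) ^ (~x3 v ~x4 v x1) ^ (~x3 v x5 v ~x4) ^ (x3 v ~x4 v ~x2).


Each group enclosed in parentheses joined by ^ is one clause.
Counting the conjuncts: 5 clauses.

5


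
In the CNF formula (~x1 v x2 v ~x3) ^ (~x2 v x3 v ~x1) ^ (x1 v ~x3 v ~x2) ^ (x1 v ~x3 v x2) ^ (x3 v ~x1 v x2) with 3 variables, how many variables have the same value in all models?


Find all satisfying assignments: 3 model(s).
Check which variables have the same value in every model.
No variable is fixed across all models.
Backbone size = 0.

0


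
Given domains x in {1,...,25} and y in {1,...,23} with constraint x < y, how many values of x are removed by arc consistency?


For the constraint x < y, x needs a supporting value in y's domain.
x can be at most 22 (one less than y's maximum).
Valid x values from domain: 22 out of 25.
Pruned = 25 - 22 = 3.

3


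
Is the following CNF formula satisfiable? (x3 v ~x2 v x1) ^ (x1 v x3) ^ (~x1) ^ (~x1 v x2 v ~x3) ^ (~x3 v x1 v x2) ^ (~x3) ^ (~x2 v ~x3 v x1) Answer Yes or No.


Check all 8 possible truth assignments.
Number of satisfying assignments found: 0.
The formula is unsatisfiable.

No


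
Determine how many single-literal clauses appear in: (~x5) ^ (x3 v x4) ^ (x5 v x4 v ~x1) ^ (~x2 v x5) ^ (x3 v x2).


A unit clause contains exactly one literal.
Unit clauses found: (~x5).
Count = 1.

1


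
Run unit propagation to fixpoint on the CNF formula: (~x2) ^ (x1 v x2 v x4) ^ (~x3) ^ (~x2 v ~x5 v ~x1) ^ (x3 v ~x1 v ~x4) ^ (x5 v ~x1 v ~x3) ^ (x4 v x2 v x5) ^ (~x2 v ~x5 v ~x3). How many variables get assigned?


Unit propagation repeatedly assigns the literal in any unit clause, then simplifies.
Assignments in order: x2 = F, x3 = F.
No further unit clauses remain.
Total variables assigned = 2.

2


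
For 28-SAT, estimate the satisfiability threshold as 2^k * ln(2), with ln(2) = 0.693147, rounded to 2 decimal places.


Using the asymptotic formula: threshold ~ 2^k * ln(2).
2^28 = 268435456.
268435456 * 0.693147 = 186065231.02.

186065231.02


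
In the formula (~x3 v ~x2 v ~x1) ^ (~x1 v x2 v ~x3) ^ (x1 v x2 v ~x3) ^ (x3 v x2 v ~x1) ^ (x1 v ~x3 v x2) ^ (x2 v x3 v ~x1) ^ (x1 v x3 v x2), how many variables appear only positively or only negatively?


A pure literal appears in only one polarity across all clauses.
No pure literals found.
Count = 0.

0


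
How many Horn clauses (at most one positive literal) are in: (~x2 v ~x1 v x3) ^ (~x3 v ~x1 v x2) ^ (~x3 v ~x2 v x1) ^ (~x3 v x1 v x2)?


A Horn clause has at most one positive literal.
Clause 1: 1 positive lit(s) -> Horn
Clause 2: 1 positive lit(s) -> Horn
Clause 3: 1 positive lit(s) -> Horn
Clause 4: 2 positive lit(s) -> not Horn
Total Horn clauses = 3.

3


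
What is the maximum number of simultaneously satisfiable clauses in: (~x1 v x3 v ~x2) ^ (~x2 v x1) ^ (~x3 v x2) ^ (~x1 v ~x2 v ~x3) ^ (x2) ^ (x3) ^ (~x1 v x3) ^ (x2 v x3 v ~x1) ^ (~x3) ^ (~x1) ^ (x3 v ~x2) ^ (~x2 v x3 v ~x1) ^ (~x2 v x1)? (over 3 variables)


Enumerate all 8 truth assignments.
For each, count how many of the 13 clauses are satisfied.
The formula is not fully satisfiable, so the maximum is below 13.
Maximum simultaneously satisfiable clauses = 11.

11


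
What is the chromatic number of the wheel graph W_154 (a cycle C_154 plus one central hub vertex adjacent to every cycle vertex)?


W_154 consists of the cycle C_154 together with a hub vertex adjacent to every cycle vertex.
The cycle C_154 needs 2 colors (even cycle -> 2).
The hub is adjacent to every cycle vertex, so it must receive a new color distinct from all of them.
Chromatic number = 2 + 1 = 3.

3


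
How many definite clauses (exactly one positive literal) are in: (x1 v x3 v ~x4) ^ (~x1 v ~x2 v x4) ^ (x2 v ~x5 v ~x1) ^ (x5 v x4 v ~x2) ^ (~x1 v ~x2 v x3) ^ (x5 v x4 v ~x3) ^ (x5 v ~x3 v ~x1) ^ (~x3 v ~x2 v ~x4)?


A definite clause has exactly one positive literal.
Clause 1: 2 positive -> not definite
Clause 2: 1 positive -> definite
Clause 3: 1 positive -> definite
Clause 4: 2 positive -> not definite
Clause 5: 1 positive -> definite
Clause 6: 2 positive -> not definite
Clause 7: 1 positive -> definite
Clause 8: 0 positive -> not definite
Definite clause count = 4.

4


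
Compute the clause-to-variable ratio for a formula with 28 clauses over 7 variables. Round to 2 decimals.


Clause-to-variable ratio = clauses / variables.
28 / 7 = 4.0.

4.0


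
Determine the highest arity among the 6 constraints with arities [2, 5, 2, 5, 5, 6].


The arities are: 2, 5, 2, 5, 5, 6.
Scan for the maximum value.
Maximum arity = 6.

6


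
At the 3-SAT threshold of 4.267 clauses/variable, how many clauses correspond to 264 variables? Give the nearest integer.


The 3-SAT phase transition occurs at approximately 4.267 clauses per variable.
m = 4.267 * 264 = 1126.488.
Rounded to nearest integer: 1126.

1126


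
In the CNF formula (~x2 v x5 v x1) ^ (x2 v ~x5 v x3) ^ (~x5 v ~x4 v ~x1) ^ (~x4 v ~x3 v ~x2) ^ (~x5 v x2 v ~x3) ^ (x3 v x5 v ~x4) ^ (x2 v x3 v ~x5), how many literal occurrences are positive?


Scan each clause for unnegated literals.
Clause 1: 2 positive; Clause 2: 2 positive; Clause 3: 0 positive; Clause 4: 0 positive; Clause 5: 1 positive; Clause 6: 2 positive; Clause 7: 2 positive.
Total positive literal occurrences = 9.

9


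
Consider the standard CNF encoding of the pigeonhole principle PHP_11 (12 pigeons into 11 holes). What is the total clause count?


The PHP encoding has two parts:
1) At-least-one-hole clauses: 12 (one per pigeon, each with 11 literals).
2) At-most-one-pigeon-per-hole clauses: 11 holes * C(12,2) = 11 * 66 = 726.
Total clauses = 12 + 726 = 738.

738


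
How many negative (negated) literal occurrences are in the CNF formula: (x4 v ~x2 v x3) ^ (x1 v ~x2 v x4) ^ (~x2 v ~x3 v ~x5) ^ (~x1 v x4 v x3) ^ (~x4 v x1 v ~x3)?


Scan each clause for negated literals.
Clause 1: 1 negative; Clause 2: 1 negative; Clause 3: 3 negative; Clause 4: 1 negative; Clause 5: 2 negative.
Total negative literal occurrences = 8.

8


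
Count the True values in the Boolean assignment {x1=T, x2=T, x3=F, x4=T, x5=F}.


The weight is the number of variables assigned True.
True variables: x1, x2, x4.
Weight = 3.

3


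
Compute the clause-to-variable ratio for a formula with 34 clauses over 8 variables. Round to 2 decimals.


Clause-to-variable ratio = clauses / variables.
34 / 8 = 4.25.

4.25


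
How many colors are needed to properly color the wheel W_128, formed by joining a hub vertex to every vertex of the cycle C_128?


W_128 consists of the cycle C_128 together with a hub vertex adjacent to every cycle vertex.
The cycle C_128 needs 2 colors (even cycle -> 2).
The hub is adjacent to every cycle vertex, so it must receive a new color distinct from all of them.
Chromatic number = 2 + 1 = 3.

3


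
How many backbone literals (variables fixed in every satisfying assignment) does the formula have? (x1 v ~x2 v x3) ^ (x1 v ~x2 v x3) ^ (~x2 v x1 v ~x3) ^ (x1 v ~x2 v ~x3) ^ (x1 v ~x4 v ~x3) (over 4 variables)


Find all satisfying assignments: 11 model(s).
Check which variables have the same value in every model.
No variable is fixed across all models.
Backbone size = 0.

0


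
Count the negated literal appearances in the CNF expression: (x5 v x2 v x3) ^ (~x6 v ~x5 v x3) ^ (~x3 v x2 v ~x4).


Scan each clause for negated literals.
Clause 1: 0 negative; Clause 2: 2 negative; Clause 3: 2 negative.
Total negative literal occurrences = 4.

4


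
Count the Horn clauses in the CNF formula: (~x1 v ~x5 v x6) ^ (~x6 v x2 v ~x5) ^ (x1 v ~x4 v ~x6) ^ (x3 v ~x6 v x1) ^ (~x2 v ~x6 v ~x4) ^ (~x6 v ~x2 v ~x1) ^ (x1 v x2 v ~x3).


A Horn clause has at most one positive literal.
Clause 1: 1 positive lit(s) -> Horn
Clause 2: 1 positive lit(s) -> Horn
Clause 3: 1 positive lit(s) -> Horn
Clause 4: 2 positive lit(s) -> not Horn
Clause 5: 0 positive lit(s) -> Horn
Clause 6: 0 positive lit(s) -> Horn
Clause 7: 2 positive lit(s) -> not Horn
Total Horn clauses = 5.

5


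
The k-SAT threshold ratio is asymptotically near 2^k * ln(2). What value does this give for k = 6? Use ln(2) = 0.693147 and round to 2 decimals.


Using the asymptotic formula: threshold ~ 2^k * ln(2).
2^6 = 64.
64 * 0.693147 = 44.36.

44.36


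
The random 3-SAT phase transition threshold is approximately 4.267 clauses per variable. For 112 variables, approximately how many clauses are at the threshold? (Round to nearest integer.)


The 3-SAT phase transition occurs at approximately 4.267 clauses per variable.
m = 4.267 * 112 = 477.904.
Rounded to nearest integer: 478.

478


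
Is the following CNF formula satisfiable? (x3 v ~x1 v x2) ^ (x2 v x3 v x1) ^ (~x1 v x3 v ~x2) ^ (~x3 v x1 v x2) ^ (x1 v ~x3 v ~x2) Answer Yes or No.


Check all 8 possible truth assignments.
Number of satisfying assignments found: 3.
The formula is satisfiable.

Yes


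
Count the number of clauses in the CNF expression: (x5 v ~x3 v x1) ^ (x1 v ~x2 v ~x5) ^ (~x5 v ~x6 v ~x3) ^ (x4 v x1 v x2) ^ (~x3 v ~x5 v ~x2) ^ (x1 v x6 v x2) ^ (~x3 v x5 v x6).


Each group enclosed in parentheses joined by ^ is one clause.
Counting the conjuncts: 7 clauses.

7


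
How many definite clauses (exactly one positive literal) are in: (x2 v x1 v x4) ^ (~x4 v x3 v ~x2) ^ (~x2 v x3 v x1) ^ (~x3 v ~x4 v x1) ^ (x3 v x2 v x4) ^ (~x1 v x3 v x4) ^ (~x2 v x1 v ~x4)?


A definite clause has exactly one positive literal.
Clause 1: 3 positive -> not definite
Clause 2: 1 positive -> definite
Clause 3: 2 positive -> not definite
Clause 4: 1 positive -> definite
Clause 5: 3 positive -> not definite
Clause 6: 2 positive -> not definite
Clause 7: 1 positive -> definite
Definite clause count = 3.

3


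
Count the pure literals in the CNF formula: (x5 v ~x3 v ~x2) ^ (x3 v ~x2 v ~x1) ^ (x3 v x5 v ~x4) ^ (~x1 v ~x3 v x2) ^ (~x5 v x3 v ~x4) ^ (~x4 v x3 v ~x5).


A pure literal appears in only one polarity across all clauses.
Pure literals: x1 (negative only), x4 (negative only).
Count = 2.

2


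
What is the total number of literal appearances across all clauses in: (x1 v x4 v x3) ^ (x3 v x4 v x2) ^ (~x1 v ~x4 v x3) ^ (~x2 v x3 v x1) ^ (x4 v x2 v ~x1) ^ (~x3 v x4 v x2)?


Clause lengths: 3, 3, 3, 3, 3, 3.
Sum = 3 + 3 + 3 + 3 + 3 + 3 = 18.

18


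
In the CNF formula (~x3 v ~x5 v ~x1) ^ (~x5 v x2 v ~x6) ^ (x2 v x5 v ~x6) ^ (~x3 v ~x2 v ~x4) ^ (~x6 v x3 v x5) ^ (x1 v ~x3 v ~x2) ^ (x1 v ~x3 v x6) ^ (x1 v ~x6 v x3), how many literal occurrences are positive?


Scan each clause for unnegated literals.
Clause 1: 0 positive; Clause 2: 1 positive; Clause 3: 2 positive; Clause 4: 0 positive; Clause 5: 2 positive; Clause 6: 1 positive; Clause 7: 2 positive; Clause 8: 2 positive.
Total positive literal occurrences = 10.

10


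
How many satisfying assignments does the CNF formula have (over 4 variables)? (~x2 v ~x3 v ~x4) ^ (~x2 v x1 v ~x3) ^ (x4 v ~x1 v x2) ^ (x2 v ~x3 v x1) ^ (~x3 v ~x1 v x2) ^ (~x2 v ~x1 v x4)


Enumerate all 16 truth assignments over 4 variables.
Test each against every clause.
Satisfying assignments found: 6.

6


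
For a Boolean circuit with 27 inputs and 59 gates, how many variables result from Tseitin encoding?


The Tseitin transformation introduces one auxiliary variable per gate.
Total variables = inputs + gates = 27 + 59 = 86.

86


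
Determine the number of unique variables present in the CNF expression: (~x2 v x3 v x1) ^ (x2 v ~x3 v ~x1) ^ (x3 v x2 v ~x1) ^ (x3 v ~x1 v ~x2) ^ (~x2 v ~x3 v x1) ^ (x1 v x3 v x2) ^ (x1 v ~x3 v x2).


Identify each distinct variable in the formula.
Variables found: x1, x2, x3.
Total distinct variables = 3.

3


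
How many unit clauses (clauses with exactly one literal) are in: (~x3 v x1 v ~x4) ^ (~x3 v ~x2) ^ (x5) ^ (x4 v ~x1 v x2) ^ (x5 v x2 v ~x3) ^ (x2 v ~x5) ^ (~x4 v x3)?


A unit clause contains exactly one literal.
Unit clauses found: (x5).
Count = 1.

1


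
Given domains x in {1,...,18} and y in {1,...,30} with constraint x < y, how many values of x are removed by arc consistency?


For the constraint x < y, x needs a supporting value in y's domain.
x can be at most 29 (one less than y's maximum).
Valid x values from domain: 18 out of 18.
Pruned = 18 - 18 = 0.

0


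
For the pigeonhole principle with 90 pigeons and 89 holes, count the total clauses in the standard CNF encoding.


The PHP encoding has two parts:
1) At-least-one-hole clauses: 90 (one per pigeon, each with 89 literals).
2) At-most-one-pigeon-per-hole clauses: 89 holes * C(90,2) = 89 * 4005 = 356445.
Total clauses = 90 + 356445 = 356535.

356535


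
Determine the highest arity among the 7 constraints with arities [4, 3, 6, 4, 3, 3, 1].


The arities are: 4, 3, 6, 4, 3, 3, 1.
Scan for the maximum value.
Maximum arity = 6.

6


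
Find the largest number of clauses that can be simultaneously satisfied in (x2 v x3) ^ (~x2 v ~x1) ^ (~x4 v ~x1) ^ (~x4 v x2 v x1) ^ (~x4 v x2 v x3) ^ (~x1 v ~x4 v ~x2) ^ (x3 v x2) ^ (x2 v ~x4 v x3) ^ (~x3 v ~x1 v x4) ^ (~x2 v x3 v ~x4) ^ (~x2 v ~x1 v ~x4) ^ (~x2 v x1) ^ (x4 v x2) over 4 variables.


Enumerate all 16 truth assignments.
For each, count how many of the 13 clauses are satisfied.
The formula is not fully satisfiable, so the maximum is below 13.
Maximum simultaneously satisfiable clauses = 12.

12


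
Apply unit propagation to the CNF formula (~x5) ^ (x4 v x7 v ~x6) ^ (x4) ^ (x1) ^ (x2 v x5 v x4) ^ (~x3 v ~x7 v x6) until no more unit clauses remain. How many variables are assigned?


Unit propagation repeatedly assigns the literal in any unit clause, then simplifies.
Assignments in order: x5 = F, x4 = T, x1 = T.
No further unit clauses remain.
Total variables assigned = 3.

3


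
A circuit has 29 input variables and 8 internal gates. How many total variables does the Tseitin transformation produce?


The Tseitin transformation introduces one auxiliary variable per gate.
Total variables = inputs + gates = 29 + 8 = 37.

37


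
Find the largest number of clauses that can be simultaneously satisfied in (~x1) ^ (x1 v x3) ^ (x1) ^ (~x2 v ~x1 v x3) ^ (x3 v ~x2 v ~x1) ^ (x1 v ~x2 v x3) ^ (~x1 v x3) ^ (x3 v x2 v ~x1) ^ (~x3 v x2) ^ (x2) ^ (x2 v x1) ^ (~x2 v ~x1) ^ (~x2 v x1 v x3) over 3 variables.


Enumerate all 8 truth assignments.
For each, count how many of the 13 clauses are satisfied.
The formula is not fully satisfiable, so the maximum is below 13.
Maximum simultaneously satisfiable clauses = 12.

12


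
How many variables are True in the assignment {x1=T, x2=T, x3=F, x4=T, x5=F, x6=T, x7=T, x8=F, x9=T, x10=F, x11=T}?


The weight is the number of variables assigned True.
True variables: x1, x2, x4, x6, x7, x9, x11.
Weight = 7.

7


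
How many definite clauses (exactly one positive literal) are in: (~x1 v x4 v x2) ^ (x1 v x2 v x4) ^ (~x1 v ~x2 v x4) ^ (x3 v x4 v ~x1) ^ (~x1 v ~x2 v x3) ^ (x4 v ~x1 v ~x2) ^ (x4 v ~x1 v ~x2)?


A definite clause has exactly one positive literal.
Clause 1: 2 positive -> not definite
Clause 2: 3 positive -> not definite
Clause 3: 1 positive -> definite
Clause 4: 2 positive -> not definite
Clause 5: 1 positive -> definite
Clause 6: 1 positive -> definite
Clause 7: 1 positive -> definite
Definite clause count = 4.

4


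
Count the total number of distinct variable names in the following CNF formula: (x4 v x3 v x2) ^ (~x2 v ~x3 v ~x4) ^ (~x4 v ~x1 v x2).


Identify each distinct variable in the formula.
Variables found: x1, x2, x3, x4.
Total distinct variables = 4.

4


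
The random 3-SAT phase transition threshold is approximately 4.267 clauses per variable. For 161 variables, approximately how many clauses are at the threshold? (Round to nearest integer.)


The 3-SAT phase transition occurs at approximately 4.267 clauses per variable.
m = 4.267 * 161 = 686.987.
Rounded to nearest integer: 687.

687


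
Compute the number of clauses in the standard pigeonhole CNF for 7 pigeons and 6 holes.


The PHP encoding has two parts:
1) At-least-one-hole clauses: 7 (one per pigeon, each with 6 literals).
2) At-most-one-pigeon-per-hole clauses: 6 holes * C(7,2) = 6 * 21 = 126.
Total clauses = 7 + 126 = 133.

133


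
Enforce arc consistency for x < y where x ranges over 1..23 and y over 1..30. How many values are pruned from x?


For the constraint x < y, x needs a supporting value in y's domain.
x can be at most 29 (one less than y's maximum).
Valid x values from domain: 23 out of 23.
Pruned = 23 - 23 = 0.

0


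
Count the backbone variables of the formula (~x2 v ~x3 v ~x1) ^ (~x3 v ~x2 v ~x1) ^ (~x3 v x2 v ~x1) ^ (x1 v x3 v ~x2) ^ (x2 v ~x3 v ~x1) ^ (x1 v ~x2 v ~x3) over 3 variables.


Find all satisfying assignments: 4 model(s).
Check which variables have the same value in every model.
No variable is fixed across all models.
Backbone size = 0.

0


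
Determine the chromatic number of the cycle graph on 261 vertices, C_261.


An odd cycle cannot be 2-colored: alternating two colors around the cycle returns to the start with a conflict.
Since 261 is odd, three colors are required (and three suffice).
Chromatic number = 3.

3


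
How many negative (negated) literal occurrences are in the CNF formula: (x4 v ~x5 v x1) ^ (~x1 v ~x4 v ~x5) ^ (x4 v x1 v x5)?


Scan each clause for negated literals.
Clause 1: 1 negative; Clause 2: 3 negative; Clause 3: 0 negative.
Total negative literal occurrences = 4.

4


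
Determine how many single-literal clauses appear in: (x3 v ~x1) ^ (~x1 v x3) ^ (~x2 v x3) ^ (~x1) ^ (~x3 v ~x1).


A unit clause contains exactly one literal.
Unit clauses found: (~x1).
Count = 1.

1


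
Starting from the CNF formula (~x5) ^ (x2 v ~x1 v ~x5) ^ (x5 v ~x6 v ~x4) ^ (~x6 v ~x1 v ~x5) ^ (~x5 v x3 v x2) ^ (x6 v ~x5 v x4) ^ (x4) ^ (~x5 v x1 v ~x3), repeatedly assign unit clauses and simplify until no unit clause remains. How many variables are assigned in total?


Unit propagation repeatedly assigns the literal in any unit clause, then simplifies.
Assignments in order: x5 = F, x4 = T, x6 = F.
No further unit clauses remain.
Total variables assigned = 3.

3


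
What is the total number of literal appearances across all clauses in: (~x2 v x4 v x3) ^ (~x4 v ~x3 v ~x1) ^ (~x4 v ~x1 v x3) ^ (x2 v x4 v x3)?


Clause lengths: 3, 3, 3, 3.
Sum = 3 + 3 + 3 + 3 = 12.

12


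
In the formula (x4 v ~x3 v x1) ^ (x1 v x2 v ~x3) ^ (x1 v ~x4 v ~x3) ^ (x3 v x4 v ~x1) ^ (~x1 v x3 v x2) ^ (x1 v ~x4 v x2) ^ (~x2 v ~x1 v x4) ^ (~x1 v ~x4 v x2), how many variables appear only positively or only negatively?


A pure literal appears in only one polarity across all clauses.
No pure literals found.
Count = 0.

0


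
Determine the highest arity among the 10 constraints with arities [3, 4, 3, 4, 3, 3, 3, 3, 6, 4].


The arities are: 3, 4, 3, 4, 3, 3, 3, 3, 6, 4.
Scan for the maximum value.
Maximum arity = 6.

6


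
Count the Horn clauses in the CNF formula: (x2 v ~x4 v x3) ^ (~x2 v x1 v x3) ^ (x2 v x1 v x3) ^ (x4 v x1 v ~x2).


A Horn clause has at most one positive literal.
Clause 1: 2 positive lit(s) -> not Horn
Clause 2: 2 positive lit(s) -> not Horn
Clause 3: 3 positive lit(s) -> not Horn
Clause 4: 2 positive lit(s) -> not Horn
Total Horn clauses = 0.

0


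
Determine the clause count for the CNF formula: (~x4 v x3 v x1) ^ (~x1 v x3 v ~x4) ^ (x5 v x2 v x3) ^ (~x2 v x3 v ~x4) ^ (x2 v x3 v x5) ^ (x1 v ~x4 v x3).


Each group enclosed in parentheses joined by ^ is one clause.
Counting the conjuncts: 6 clauses.

6


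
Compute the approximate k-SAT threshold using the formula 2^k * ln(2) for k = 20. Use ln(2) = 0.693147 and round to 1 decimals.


Using the asymptotic formula: threshold ~ 2^k * ln(2).
2^20 = 1048576.
1048576 * 0.693147 = 726817.3.

726817.3


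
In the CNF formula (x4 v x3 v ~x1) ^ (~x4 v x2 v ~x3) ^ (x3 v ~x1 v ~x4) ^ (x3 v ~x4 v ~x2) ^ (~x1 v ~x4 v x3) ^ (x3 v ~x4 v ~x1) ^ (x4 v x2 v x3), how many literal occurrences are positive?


Scan each clause for unnegated literals.
Clause 1: 2 positive; Clause 2: 1 positive; Clause 3: 1 positive; Clause 4: 1 positive; Clause 5: 1 positive; Clause 6: 1 positive; Clause 7: 3 positive.
Total positive literal occurrences = 10.

10


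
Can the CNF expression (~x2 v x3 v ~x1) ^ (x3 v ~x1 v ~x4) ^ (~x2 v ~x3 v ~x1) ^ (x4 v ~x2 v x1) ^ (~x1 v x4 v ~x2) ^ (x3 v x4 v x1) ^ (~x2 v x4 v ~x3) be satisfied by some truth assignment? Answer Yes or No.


Check all 16 possible truth assignments.
Number of satisfying assignments found: 8.
The formula is satisfiable.

Yes


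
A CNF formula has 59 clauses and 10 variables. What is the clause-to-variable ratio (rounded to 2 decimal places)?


Clause-to-variable ratio = clauses / variables.
59 / 10 = 5.9.

5.9


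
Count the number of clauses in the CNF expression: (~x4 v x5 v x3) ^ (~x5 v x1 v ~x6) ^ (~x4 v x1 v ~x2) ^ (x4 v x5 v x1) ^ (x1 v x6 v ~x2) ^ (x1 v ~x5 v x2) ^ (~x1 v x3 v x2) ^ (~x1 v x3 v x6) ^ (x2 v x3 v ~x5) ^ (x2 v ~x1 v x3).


Each group enclosed in parentheses joined by ^ is one clause.
Counting the conjuncts: 10 clauses.

10


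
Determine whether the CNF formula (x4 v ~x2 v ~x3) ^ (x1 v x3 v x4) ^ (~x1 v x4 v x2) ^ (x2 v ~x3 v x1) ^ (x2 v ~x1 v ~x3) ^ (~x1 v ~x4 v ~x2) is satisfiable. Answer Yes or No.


Check all 16 possible truth assignments.
Number of satisfying assignments found: 5.
The formula is satisfiable.

Yes


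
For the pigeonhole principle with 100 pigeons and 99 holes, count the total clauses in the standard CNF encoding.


The PHP encoding has two parts:
1) At-least-one-hole clauses: 100 (one per pigeon, each with 99 literals).
2) At-most-one-pigeon-per-hole clauses: 99 holes * C(100,2) = 99 * 4950 = 490050.
Total clauses = 100 + 490050 = 490150.

490150


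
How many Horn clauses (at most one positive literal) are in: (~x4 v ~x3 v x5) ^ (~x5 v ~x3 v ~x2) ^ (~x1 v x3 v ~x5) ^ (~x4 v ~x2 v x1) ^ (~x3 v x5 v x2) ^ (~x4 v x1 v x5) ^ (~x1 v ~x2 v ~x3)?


A Horn clause has at most one positive literal.
Clause 1: 1 positive lit(s) -> Horn
Clause 2: 0 positive lit(s) -> Horn
Clause 3: 1 positive lit(s) -> Horn
Clause 4: 1 positive lit(s) -> Horn
Clause 5: 2 positive lit(s) -> not Horn
Clause 6: 2 positive lit(s) -> not Horn
Clause 7: 0 positive lit(s) -> Horn
Total Horn clauses = 5.

5


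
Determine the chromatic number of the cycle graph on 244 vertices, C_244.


A cycle on an even number of vertices is bipartite: alternate two colors around the cycle.
Since 244 is even, two colors suffice, and at least two are needed because the graph has edges.
Chromatic number = 2.

2


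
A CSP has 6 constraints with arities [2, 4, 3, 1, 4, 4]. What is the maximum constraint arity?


The arities are: 2, 4, 3, 1, 4, 4.
Scan for the maximum value.
Maximum arity = 4.

4


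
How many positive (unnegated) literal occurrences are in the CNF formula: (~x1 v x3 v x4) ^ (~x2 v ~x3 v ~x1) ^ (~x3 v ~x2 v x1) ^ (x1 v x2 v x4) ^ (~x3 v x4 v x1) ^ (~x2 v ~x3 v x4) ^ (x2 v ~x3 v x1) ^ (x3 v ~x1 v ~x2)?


Scan each clause for unnegated literals.
Clause 1: 2 positive; Clause 2: 0 positive; Clause 3: 1 positive; Clause 4: 3 positive; Clause 5: 2 positive; Clause 6: 1 positive; Clause 7: 2 positive; Clause 8: 1 positive.
Total positive literal occurrences = 12.

12


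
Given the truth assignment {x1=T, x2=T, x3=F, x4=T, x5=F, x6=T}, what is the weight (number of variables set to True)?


The weight is the number of variables assigned True.
True variables: x1, x2, x4, x6.
Weight = 4.

4


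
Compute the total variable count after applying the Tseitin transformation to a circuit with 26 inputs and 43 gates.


The Tseitin transformation introduces one auxiliary variable per gate.
Total variables = inputs + gates = 26 + 43 = 69.

69


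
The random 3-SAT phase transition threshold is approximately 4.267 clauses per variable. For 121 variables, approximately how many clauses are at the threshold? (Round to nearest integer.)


The 3-SAT phase transition occurs at approximately 4.267 clauses per variable.
m = 4.267 * 121 = 516.307.
Rounded to nearest integer: 516.

516


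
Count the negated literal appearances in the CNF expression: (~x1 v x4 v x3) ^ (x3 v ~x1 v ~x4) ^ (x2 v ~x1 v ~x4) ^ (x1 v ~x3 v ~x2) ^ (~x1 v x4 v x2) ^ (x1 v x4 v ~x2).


Scan each clause for negated literals.
Clause 1: 1 negative; Clause 2: 2 negative; Clause 3: 2 negative; Clause 4: 2 negative; Clause 5: 1 negative; Clause 6: 1 negative.
Total negative literal occurrences = 9.

9


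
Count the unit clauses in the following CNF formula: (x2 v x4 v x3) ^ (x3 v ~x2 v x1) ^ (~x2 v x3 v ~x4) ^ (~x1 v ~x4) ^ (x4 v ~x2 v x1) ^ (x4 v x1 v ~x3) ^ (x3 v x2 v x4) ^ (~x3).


A unit clause contains exactly one literal.
Unit clauses found: (~x3).
Count = 1.

1


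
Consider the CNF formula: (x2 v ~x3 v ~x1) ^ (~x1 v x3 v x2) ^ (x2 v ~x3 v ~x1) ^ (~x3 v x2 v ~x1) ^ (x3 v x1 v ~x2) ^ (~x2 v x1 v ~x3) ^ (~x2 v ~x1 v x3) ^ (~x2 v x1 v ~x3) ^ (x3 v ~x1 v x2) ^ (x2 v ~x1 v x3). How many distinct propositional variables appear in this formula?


Identify each distinct variable in the formula.
Variables found: x1, x2, x3.
Total distinct variables = 3.

3


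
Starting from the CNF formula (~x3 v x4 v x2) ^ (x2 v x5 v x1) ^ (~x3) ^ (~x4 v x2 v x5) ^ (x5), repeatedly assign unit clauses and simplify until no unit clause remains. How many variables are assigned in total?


Unit propagation repeatedly assigns the literal in any unit clause, then simplifies.
Assignments in order: x3 = F, x5 = T.
No further unit clauses remain.
Total variables assigned = 2.

2


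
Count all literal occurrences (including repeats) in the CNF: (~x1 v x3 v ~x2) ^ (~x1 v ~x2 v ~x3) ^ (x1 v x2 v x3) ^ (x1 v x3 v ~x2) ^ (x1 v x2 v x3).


Clause lengths: 3, 3, 3, 3, 3.
Sum = 3 + 3 + 3 + 3 + 3 = 15.

15


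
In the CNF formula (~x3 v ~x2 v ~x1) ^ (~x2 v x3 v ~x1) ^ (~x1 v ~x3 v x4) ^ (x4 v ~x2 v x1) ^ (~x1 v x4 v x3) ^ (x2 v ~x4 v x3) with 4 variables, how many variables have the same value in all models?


Find all satisfying assignments: 6 model(s).
Check which variables have the same value in every model.
No variable is fixed across all models.
Backbone size = 0.

0


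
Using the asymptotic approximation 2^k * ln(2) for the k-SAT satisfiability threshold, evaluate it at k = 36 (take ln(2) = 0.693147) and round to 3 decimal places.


Using the asymptotic formula: threshold ~ 2^k * ln(2).
2^36 = 68719476736.
68719476736 * 0.693147 = 47632699141.128.

47632699141.128


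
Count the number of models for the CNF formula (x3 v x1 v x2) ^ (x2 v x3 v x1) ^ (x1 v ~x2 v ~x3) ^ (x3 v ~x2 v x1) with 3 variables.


Enumerate all 8 truth assignments over 3 variables.
Test each against every clause.
Satisfying assignments found: 5.

5


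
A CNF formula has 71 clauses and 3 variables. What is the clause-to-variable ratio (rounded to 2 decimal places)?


Clause-to-variable ratio = clauses / variables.
71 / 3 = 23.67.

23.67


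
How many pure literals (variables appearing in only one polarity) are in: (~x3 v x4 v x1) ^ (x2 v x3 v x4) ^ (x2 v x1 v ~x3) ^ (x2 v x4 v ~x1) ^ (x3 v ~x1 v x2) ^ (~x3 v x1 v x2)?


A pure literal appears in only one polarity across all clauses.
Pure literals: x2 (positive only), x4 (positive only).
Count = 2.

2


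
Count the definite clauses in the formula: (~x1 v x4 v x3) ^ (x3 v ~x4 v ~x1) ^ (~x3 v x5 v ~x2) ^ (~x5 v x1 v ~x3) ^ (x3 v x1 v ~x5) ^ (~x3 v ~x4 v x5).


A definite clause has exactly one positive literal.
Clause 1: 2 positive -> not definite
Clause 2: 1 positive -> definite
Clause 3: 1 positive -> definite
Clause 4: 1 positive -> definite
Clause 5: 2 positive -> not definite
Clause 6: 1 positive -> definite
Definite clause count = 4.

4


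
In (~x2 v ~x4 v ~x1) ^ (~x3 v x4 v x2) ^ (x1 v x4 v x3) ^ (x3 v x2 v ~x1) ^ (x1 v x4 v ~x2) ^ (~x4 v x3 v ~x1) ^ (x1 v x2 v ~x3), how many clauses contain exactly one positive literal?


A definite clause has exactly one positive literal.
Clause 1: 0 positive -> not definite
Clause 2: 2 positive -> not definite
Clause 3: 3 positive -> not definite
Clause 4: 2 positive -> not definite
Clause 5: 2 positive -> not definite
Clause 6: 1 positive -> definite
Clause 7: 2 positive -> not definite
Definite clause count = 1.

1


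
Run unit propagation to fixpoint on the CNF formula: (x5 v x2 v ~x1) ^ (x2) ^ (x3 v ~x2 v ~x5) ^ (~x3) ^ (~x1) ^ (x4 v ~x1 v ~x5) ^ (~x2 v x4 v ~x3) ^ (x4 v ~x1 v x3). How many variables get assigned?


Unit propagation repeatedly assigns the literal in any unit clause, then simplifies.
Assignments in order: x2 = T, x3 = F, x5 = F, x1 = F.
No further unit clauses remain.
Total variables assigned = 4.

4


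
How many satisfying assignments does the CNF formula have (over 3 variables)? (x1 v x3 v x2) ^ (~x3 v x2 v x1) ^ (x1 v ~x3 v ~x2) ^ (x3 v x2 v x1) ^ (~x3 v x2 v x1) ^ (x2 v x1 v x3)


Enumerate all 8 truth assignments over 3 variables.
Test each against every clause.
Satisfying assignments found: 5.

5


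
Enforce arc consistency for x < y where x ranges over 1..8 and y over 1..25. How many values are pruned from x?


For the constraint x < y, x needs a supporting value in y's domain.
x can be at most 24 (one less than y's maximum).
Valid x values from domain: 8 out of 8.
Pruned = 8 - 8 = 0.

0


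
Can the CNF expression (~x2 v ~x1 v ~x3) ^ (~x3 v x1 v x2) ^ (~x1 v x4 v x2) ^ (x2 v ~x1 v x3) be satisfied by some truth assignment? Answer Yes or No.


Check all 16 possible truth assignments.
Number of satisfying assignments found: 9.
The formula is satisfiable.

Yes


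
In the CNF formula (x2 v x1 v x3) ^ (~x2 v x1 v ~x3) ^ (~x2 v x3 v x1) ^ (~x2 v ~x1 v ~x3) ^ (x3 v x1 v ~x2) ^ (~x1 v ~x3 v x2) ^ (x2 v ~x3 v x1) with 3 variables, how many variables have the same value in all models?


Find all satisfying assignments: 2 model(s).
Check which variables have the same value in every model.
Fixed variables: x1=T, x3=F.
Backbone size = 2.

2


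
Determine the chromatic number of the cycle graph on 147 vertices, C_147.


An odd cycle cannot be 2-colored: alternating two colors around the cycle returns to the start with a conflict.
Since 147 is odd, three colors are required (and three suffice).
Chromatic number = 3.

3


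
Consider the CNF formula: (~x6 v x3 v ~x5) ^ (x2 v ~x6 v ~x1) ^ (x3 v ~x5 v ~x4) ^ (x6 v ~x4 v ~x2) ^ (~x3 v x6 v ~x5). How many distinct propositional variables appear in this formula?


Identify each distinct variable in the formula.
Variables found: x1, x2, x3, x4, x5, x6.
Total distinct variables = 6.

6
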